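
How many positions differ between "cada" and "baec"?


Comparing "cada" and "baec" position by position:
  Position 0: 'c' vs 'b' => DIFFER
  Position 1: 'a' vs 'a' => same
  Position 2: 'd' vs 'e' => DIFFER
  Position 3: 'a' vs 'c' => DIFFER
Positions that differ: 3

3


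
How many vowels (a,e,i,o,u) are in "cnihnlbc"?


Input: cnihnlbc
Checking each character:
  'c' at position 0: consonant
  'n' at position 1: consonant
  'i' at position 2: vowel (running total: 1)
  'h' at position 3: consonant
  'n' at position 4: consonant
  'l' at position 5: consonant
  'b' at position 6: consonant
  'c' at position 7: consonant
Total vowels: 1

1


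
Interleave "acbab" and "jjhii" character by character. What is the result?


Interleaving "acbab" and "jjhii":
  Position 0: 'a' from first, 'j' from second => "aj"
  Position 1: 'c' from first, 'j' from second => "cj"
  Position 2: 'b' from first, 'h' from second => "bh"
  Position 3: 'a' from first, 'i' from second => "ai"
  Position 4: 'b' from first, 'i' from second => "bi"
Result: ajcjbhaibi

ajcjbhaibi


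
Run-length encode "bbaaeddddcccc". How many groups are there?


Input: bbaaeddddcccc
Scanning for consecutive runs:
  Group 1: 'b' x 2 (positions 0-1)
  Group 2: 'a' x 2 (positions 2-3)
  Group 3: 'e' x 1 (positions 4-4)
  Group 4: 'd' x 4 (positions 5-8)
  Group 5: 'c' x 4 (positions 9-12)
Total groups: 5

5


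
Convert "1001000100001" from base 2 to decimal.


Input: "1001000100001" in base 2
Positional expansion:
  Digit '1' (value 1) x 2^12 = 4096
  Digit '0' (value 0) x 2^11 = 0
  Digit '0' (value 0) x 2^10 = 0
  Digit '1' (value 1) x 2^9 = 512
  Digit '0' (value 0) x 2^8 = 0
  Digit '0' (value 0) x 2^7 = 0
  Digit '0' (value 0) x 2^6 = 0
  Digit '1' (value 1) x 2^5 = 32
  Digit '0' (value 0) x 2^4 = 0
  Digit '0' (value 0) x 2^3 = 0
  Digit '0' (value 0) x 2^2 = 0
  Digit '0' (value 0) x 2^1 = 0
  Digit '1' (value 1) x 2^0 = 1
Sum = 4641

4641


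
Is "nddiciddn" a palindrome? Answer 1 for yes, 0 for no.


Input: nddiciddn
Reversed: nddiciddn
  Compare pos 0 ('n') with pos 8 ('n'): match
  Compare pos 1 ('d') with pos 7 ('d'): match
  Compare pos 2 ('d') with pos 6 ('d'): match
  Compare pos 3 ('i') with pos 5 ('i'): match
Result: palindrome

1


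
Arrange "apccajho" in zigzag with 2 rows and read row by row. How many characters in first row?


Zigzag "apccajho" into 2 rows:
Placing characters:
  'a' => row 0
  'p' => row 1
  'c' => row 0
  'c' => row 1
  'a' => row 0
  'j' => row 1
  'h' => row 0
  'o' => row 1
Rows:
  Row 0: "acah"
  Row 1: "pcjo"
First row length: 4

4


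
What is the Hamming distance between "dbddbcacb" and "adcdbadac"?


Comparing "dbddbcacb" and "adcdbadac" position by position:
  Position 0: 'd' vs 'a' => differ
  Position 1: 'b' vs 'd' => differ
  Position 2: 'd' vs 'c' => differ
  Position 3: 'd' vs 'd' => same
  Position 4: 'b' vs 'b' => same
  Position 5: 'c' vs 'a' => differ
  Position 6: 'a' vs 'd' => differ
  Position 7: 'c' vs 'a' => differ
  Position 8: 'b' vs 'c' => differ
Total differences (Hamming distance): 7

7


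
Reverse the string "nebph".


Input: nebph
Reading characters right to left:
  Position 4: 'h'
  Position 3: 'p'
  Position 2: 'b'
  Position 1: 'e'
  Position 0: 'n'
Reversed: hpben

hpben


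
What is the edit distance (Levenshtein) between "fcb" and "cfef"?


Computing edit distance: "fcb" -> "cfef"
DP table:
           c    f    e    f
      0    1    2    3    4
  f   1    1    1    2    3
  c   2    1    2    2    3
  b   3    2    2    3    3
Edit distance = dp[3][4] = 3

3


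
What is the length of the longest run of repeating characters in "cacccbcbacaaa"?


Input: "cacccbcbacaaa"
Scanning for longest run:
  Position 1 ('a'): new char, reset run to 1
  Position 2 ('c'): new char, reset run to 1
  Position 3 ('c'): continues run of 'c', length=2
  Position 4 ('c'): continues run of 'c', length=3
  Position 5 ('b'): new char, reset run to 1
  Position 6 ('c'): new char, reset run to 1
  Position 7 ('b'): new char, reset run to 1
  Position 8 ('a'): new char, reset run to 1
  Position 9 ('c'): new char, reset run to 1
  Position 10 ('a'): new char, reset run to 1
  Position 11 ('a'): continues run of 'a', length=2
  Position 12 ('a'): continues run of 'a', length=3
Longest run: 'c' with length 3

3


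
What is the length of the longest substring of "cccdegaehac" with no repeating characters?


Input: "cccdegaehac"
Sliding window (track last position of each char):
  Position 0 ('c'): window [0,0] length 1 -- new best
  Position 1 ('c'): repeat (last at 0), move window start to 1
  Position 1 ('c'): window [1,1] length 1
  Position 2 ('c'): repeat (last at 1), move window start to 2
  Position 2 ('c'): window [2,2] length 1
  Position 3 ('d'): window [2,3] length 2 -- new best
  Position 4 ('e'): window [2,4] length 3 -- new best
  Position 5 ('g'): window [2,5] length 4 -- new best
  Position 6 ('a'): window [2,6] length 5 -- new best
  Position 7 ('e'): repeat (last at 4), move window start to 5
  Position 7 ('e'): window [5,7] length 3
  Position 8 ('h'): window [5,8] length 4
  Position 9 ('a'): repeat (last at 6), move window start to 7
  Position 9 ('a'): window [7,9] length 3
  Position 10 ('c'): window [7,10] length 4
Longest substring with no repeats: "cdega" with length 5

5


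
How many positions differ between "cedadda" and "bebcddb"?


Comparing "cedadda" and "bebcddb" position by position:
  Position 0: 'c' vs 'b' => DIFFER
  Position 1: 'e' vs 'e' => same
  Position 2: 'd' vs 'b' => DIFFER
  Position 3: 'a' vs 'c' => DIFFER
  Position 4: 'd' vs 'd' => same
  Position 5: 'd' vs 'd' => same
  Position 6: 'a' vs 'b' => DIFFER
Positions that differ: 4

4


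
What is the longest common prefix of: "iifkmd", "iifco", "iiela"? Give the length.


Words: iifkmd, iifco, iiela
  Position 0: all 'i' => match
  Position 1: all 'i' => match
  Position 2: ('f', 'f', 'e') => mismatch, stop
LCP = "ii" (length 2)

2


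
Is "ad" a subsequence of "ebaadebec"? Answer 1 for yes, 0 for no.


Check if "ad" is a subsequence of "ebaadebec"
Greedy scan:
  Position 0 ('e'): no match needed
  Position 1 ('b'): no match needed
  Position 2 ('a'): matches sub[0] = 'a'
  Position 3 ('a'): no match needed
  Position 4 ('d'): matches sub[1] = 'd'
  Position 5 ('e'): no match needed
  Position 6 ('b'): no match needed
  Position 7 ('e'): no match needed
  Position 8 ('c'): no match needed
All 2 characters matched => is a subsequence

1


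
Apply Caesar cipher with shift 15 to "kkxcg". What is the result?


Caesar cipher: shift "kkxcg" by 15
  'k' (pos 10) + 15 = pos 25 = 'z'
  'k' (pos 10) + 15 = pos 25 = 'z'
  'x' (pos 23) + 15 = pos 12 = 'm'
  'c' (pos 2) + 15 = pos 17 = 'r'
  'g' (pos 6) + 15 = pos 21 = 'v'
Result: zzmrv

zzmrv


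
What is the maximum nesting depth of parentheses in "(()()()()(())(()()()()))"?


Input: "(()()()()(())(()()()()))"
Tracking depth:
  Position 0 '(': depth becomes 1
  Position 1 '(': depth becomes 2
  Position 2 ')': depth becomes 1
  Position 3 '(': depth becomes 2
  Position 4 ')': depth becomes 1
  Position 5 '(': depth becomes 2
  Position 6 ')': depth becomes 1
  Position 7 '(': depth becomes 2
  Position 8 ')': depth becomes 1
  Position 9 '(': depth becomes 2
  Position 10 '(': depth becomes 3
  Position 11 ')': depth becomes 2
  Position 12 ')': depth becomes 1
  Position 13 '(': depth becomes 2
  Position 14 '(': depth becomes 3
  Position 15 ')': depth becomes 2
  Position 16 '(': depth becomes 3
  Position 17 ')': depth becomes 2
  Position 18 '(': depth becomes 3
  Position 19 ')': depth becomes 2
  Position 20 '(': depth becomes 3
  Position 21 ')': depth becomes 2
  Position 22 ')': depth becomes 1
  Position 23 ')': depth becomes 0
Maximum depth reached: 3

3


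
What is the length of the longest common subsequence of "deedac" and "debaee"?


LCS of "deedac" and "debaee"
DP table:
           d    e    b    a    e    e
      0    0    0    0    0    0    0
  d   0    1    1    1    1    1    1
  e   0    1    2    2    2    2    2
  e   0    1    2    2    2    3    3
  d   0    1    2    2    2    3    3
  a   0    1    2    2    3    3    3
  c   0    1    2    2    3    3    3
LCS length = dp[6][6] = 3

3


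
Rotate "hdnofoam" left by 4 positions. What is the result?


Input: "hdnofoam", rotate left by 4
First 4 characters: "hdno"
Remaining characters: "foam"
Concatenate remaining + first: "foam" + "hdno" = "foamhdno"

foamhdno


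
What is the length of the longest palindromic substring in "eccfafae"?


Input: "eccfafae"
Checking substrings for palindromes:
  [3:6] "faf" (len 3) => palindrome
  [4:7] "afa" (len 3) => palindrome
  [1:3] "cc" (len 2) => palindrome
Longest palindromic substring: "faf" with length 3

3


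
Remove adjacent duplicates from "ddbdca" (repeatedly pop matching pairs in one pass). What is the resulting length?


Input: ddbdca
Stack-based adjacent duplicate removal:
  Read 'd': push. Stack: d
  Read 'd': matches stack top 'd' => pop. Stack: (empty)
  Read 'b': push. Stack: b
  Read 'd': push. Stack: bd
  Read 'c': push. Stack: bdc
  Read 'a': push. Stack: bdca
Final stack: "bdca" (length 4)

4


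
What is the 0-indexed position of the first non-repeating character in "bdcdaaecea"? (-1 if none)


Input: bdcdaaecea
Character frequencies:
  'a': 3
  'b': 1
  'c': 2
  'd': 2
  'e': 2
Scanning left to right for freq == 1:
  Position 0 ('b'): unique! => answer = 0

0


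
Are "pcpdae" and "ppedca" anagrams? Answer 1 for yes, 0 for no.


Strings: "pcpdae", "ppedca"
Sorted first:  acdepp
Sorted second: acdepp
Sorted forms match => anagrams

1


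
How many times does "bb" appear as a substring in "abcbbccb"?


Searching for "bb" in "abcbbccb"
Scanning each position:
  Position 0: "ab" => no
  Position 1: "bc" => no
  Position 2: "cb" => no
  Position 3: "bb" => MATCH
  Position 4: "bc" => no
  Position 5: "cc" => no
  Position 6: "cb" => no
Total occurrences: 1

1


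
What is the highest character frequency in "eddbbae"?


Input: eddbbae
Character counts:
  'a': 1
  'b': 2
  'd': 2
  'e': 2
Maximum frequency: 2

2


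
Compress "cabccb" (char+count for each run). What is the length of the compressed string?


Input: cabccb
Runs:
  'c' x 1 => "c1"
  'a' x 1 => "a1"
  'b' x 1 => "b1"
  'c' x 2 => "c2"
  'b' x 1 => "b1"
Compressed: "c1a1b1c2b1"
Compressed length: 10

10


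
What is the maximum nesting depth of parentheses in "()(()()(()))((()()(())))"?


Input: "()(()()(()))((()()(())))"
Tracking depth:
  Position 0 '(': depth becomes 1
  Position 1 ')': depth becomes 0
  Position 2 '(': depth becomes 1
  Position 3 '(': depth becomes 2
  Position 4 ')': depth becomes 1
  Position 5 '(': depth becomes 2
  Position 6 ')': depth becomes 1
  Position 7 '(': depth becomes 2
  Position 8 '(': depth becomes 3
  Position 9 ')': depth becomes 2
  Position 10 ')': depth becomes 1
  Position 11 ')': depth becomes 0
  Position 12 '(': depth becomes 1
  Position 13 '(': depth becomes 2
  Position 14 '(': depth becomes 3
  Position 15 ')': depth becomes 2
  Position 16 '(': depth becomes 3
  Position 17 ')': depth becomes 2
  Position 18 '(': depth becomes 3
  Position 19 '(': depth becomes 4
  Position 20 ')': depth becomes 3
  Position 21 ')': depth becomes 2
  Position 22 ')': depth becomes 1
  Position 23 ')': depth becomes 0
Maximum depth reached: 4

4


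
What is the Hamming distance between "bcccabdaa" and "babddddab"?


Comparing "bcccabdaa" and "babddddab" position by position:
  Position 0: 'b' vs 'b' => same
  Position 1: 'c' vs 'a' => differ
  Position 2: 'c' vs 'b' => differ
  Position 3: 'c' vs 'd' => differ
  Position 4: 'a' vs 'd' => differ
  Position 5: 'b' vs 'd' => differ
  Position 6: 'd' vs 'd' => same
  Position 7: 'a' vs 'a' => same
  Position 8: 'a' vs 'b' => differ
Total differences (Hamming distance): 6

6


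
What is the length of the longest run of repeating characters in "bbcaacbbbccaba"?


Input: "bbcaacbbbccaba"
Scanning for longest run:
  Position 1 ('b'): continues run of 'b', length=2
  Position 2 ('c'): new char, reset run to 1
  Position 3 ('a'): new char, reset run to 1
  Position 4 ('a'): continues run of 'a', length=2
  Position 5 ('c'): new char, reset run to 1
  Position 6 ('b'): new char, reset run to 1
  Position 7 ('b'): continues run of 'b', length=2
  Position 8 ('b'): continues run of 'b', length=3
  Position 9 ('c'): new char, reset run to 1
  Position 10 ('c'): continues run of 'c', length=2
  Position 11 ('a'): new char, reset run to 1
  Position 12 ('b'): new char, reset run to 1
  Position 13 ('a'): new char, reset run to 1
Longest run: 'b' with length 3

3


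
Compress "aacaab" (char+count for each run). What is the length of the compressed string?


Input: aacaab
Runs:
  'a' x 2 => "a2"
  'c' x 1 => "c1"
  'a' x 2 => "a2"
  'b' x 1 => "b1"
Compressed: "a2c1a2b1"
Compressed length: 8

8


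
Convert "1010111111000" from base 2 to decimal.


Input: "1010111111000" in base 2
Positional expansion:
  Digit '1' (value 1) x 2^12 = 4096
  Digit '0' (value 0) x 2^11 = 0
  Digit '1' (value 1) x 2^10 = 1024
  Digit '0' (value 0) x 2^9 = 0
  Digit '1' (value 1) x 2^8 = 256
  Digit '1' (value 1) x 2^7 = 128
  Digit '1' (value 1) x 2^6 = 64
  Digit '1' (value 1) x 2^5 = 32
  Digit '1' (value 1) x 2^4 = 16
  Digit '1' (value 1) x 2^3 = 8
  Digit '0' (value 0) x 2^2 = 0
  Digit '0' (value 0) x 2^1 = 0
  Digit '0' (value 0) x 2^0 = 0
Sum = 5624

5624


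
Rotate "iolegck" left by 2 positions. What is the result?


Input: "iolegck", rotate left by 2
First 2 characters: "io"
Remaining characters: "legck"
Concatenate remaining + first: "legck" + "io" = "legckio"

legckio


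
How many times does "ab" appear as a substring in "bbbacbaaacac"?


Searching for "ab" in "bbbacbaaacac"
Scanning each position:
  Position 0: "bb" => no
  Position 1: "bb" => no
  Position 2: "ba" => no
  Position 3: "ac" => no
  Position 4: "cb" => no
  Position 5: "ba" => no
  Position 6: "aa" => no
  Position 7: "aa" => no
  Position 8: "ac" => no
  Position 9: "ca" => no
  Position 10: "ac" => no
Total occurrences: 0

0


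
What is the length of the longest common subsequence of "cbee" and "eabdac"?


LCS of "cbee" and "eabdac"
DP table:
           e    a    b    d    a    c
      0    0    0    0    0    0    0
  c   0    0    0    0    0    0    1
  b   0    0    0    1    1    1    1
  e   0    1    1    1    1    1    1
  e   0    1    1    1    1    1    1
LCS length = dp[4][6] = 1

1


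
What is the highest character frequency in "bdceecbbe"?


Input: bdceecbbe
Character counts:
  'b': 3
  'c': 2
  'd': 1
  'e': 3
Maximum frequency: 3

3


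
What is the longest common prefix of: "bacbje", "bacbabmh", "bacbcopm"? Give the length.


Words: bacbje, bacbabmh, bacbcopm
  Position 0: all 'b' => match
  Position 1: all 'a' => match
  Position 2: all 'c' => match
  Position 3: all 'b' => match
  Position 4: ('j', 'a', 'c') => mismatch, stop
LCP = "bacb" (length 4)

4


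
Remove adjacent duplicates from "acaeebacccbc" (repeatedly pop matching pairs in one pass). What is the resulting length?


Input: acaeebacccbc
Stack-based adjacent duplicate removal:
  Read 'a': push. Stack: a
  Read 'c': push. Stack: ac
  Read 'a': push. Stack: aca
  Read 'e': push. Stack: acae
  Read 'e': matches stack top 'e' => pop. Stack: aca
  Read 'b': push. Stack: acab
  Read 'a': push. Stack: acaba
  Read 'c': push. Stack: acabac
  Read 'c': matches stack top 'c' => pop. Stack: acaba
  Read 'c': push. Stack: acabac
  Read 'b': push. Stack: acabacb
  Read 'c': push. Stack: acabacbc
Final stack: "acabacbc" (length 8)

8


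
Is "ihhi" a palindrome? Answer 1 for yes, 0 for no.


Input: ihhi
Reversed: ihhi
  Compare pos 0 ('i') with pos 3 ('i'): match
  Compare pos 1 ('h') with pos 2 ('h'): match
Result: palindrome

1


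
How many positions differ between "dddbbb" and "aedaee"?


Comparing "dddbbb" and "aedaee" position by position:
  Position 0: 'd' vs 'a' => DIFFER
  Position 1: 'd' vs 'e' => DIFFER
  Position 2: 'd' vs 'd' => same
  Position 3: 'b' vs 'a' => DIFFER
  Position 4: 'b' vs 'e' => DIFFER
  Position 5: 'b' vs 'e' => DIFFER
Positions that differ: 5

5


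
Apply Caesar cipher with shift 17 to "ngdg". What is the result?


Caesar cipher: shift "ngdg" by 17
  'n' (pos 13) + 17 = pos 4 = 'e'
  'g' (pos 6) + 17 = pos 23 = 'x'
  'd' (pos 3) + 17 = pos 20 = 'u'
  'g' (pos 6) + 17 = pos 23 = 'x'
Result: exux

exux


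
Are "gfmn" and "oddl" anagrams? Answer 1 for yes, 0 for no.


Strings: "gfmn", "oddl"
Sorted first:  fgmn
Sorted second: ddlo
Differ at position 0: 'f' vs 'd' => not anagrams

0


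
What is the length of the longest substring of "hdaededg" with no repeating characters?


Input: "hdaededg"
Sliding window (track last position of each char):
  Position 0 ('h'): window [0,0] length 1 -- new best
  Position 1 ('d'): window [0,1] length 2 -- new best
  Position 2 ('a'): window [0,2] length 3 -- new best
  Position 3 ('e'): window [0,3] length 4 -- new best
  Position 4 ('d'): repeat (last at 1), move window start to 2
  Position 4 ('d'): window [2,4] length 3
  Position 5 ('e'): repeat (last at 3), move window start to 4
  Position 5 ('e'): window [4,5] length 2
  Position 6 ('d'): repeat (last at 4), move window start to 5
  Position 6 ('d'): window [5,6] length 2
  Position 7 ('g'): window [5,7] length 3
Longest substring with no repeats: "hdae" with length 4

4


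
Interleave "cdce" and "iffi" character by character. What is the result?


Interleaving "cdce" and "iffi":
  Position 0: 'c' from first, 'i' from second => "ci"
  Position 1: 'd' from first, 'f' from second => "df"
  Position 2: 'c' from first, 'f' from second => "cf"
  Position 3: 'e' from first, 'i' from second => "ei"
Result: cidfcfei

cidfcfei


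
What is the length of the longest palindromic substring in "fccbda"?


Input: "fccbda"
Checking substrings for palindromes:
  [1:3] "cc" (len 2) => palindrome
Longest palindromic substring: "cc" with length 2

2


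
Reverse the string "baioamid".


Input: baioamid
Reading characters right to left:
  Position 7: 'd'
  Position 6: 'i'
  Position 5: 'm'
  Position 4: 'a'
  Position 3: 'o'
  Position 2: 'i'
  Position 1: 'a'
  Position 0: 'b'
Reversed: dimaoiab

dimaoiab


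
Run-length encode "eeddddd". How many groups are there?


Input: eeddddd
Scanning for consecutive runs:
  Group 1: 'e' x 2 (positions 0-1)
  Group 2: 'd' x 5 (positions 2-6)
Total groups: 2

2


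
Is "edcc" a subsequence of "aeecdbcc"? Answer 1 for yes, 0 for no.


Check if "edcc" is a subsequence of "aeecdbcc"
Greedy scan:
  Position 0 ('a'): no match needed
  Position 1 ('e'): matches sub[0] = 'e'
  Position 2 ('e'): no match needed
  Position 3 ('c'): no match needed
  Position 4 ('d'): matches sub[1] = 'd'
  Position 5 ('b'): no match needed
  Position 6 ('c'): matches sub[2] = 'c'
  Position 7 ('c'): matches sub[3] = 'c'
All 4 characters matched => is a subsequence

1


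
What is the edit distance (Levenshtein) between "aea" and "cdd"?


Computing edit distance: "aea" -> "cdd"
DP table:
           c    d    d
      0    1    2    3
  a   1    1    2    3
  e   2    2    2    3
  a   3    3    3    3
Edit distance = dp[3][3] = 3

3


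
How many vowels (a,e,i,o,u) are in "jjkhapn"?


Input: jjkhapn
Checking each character:
  'j' at position 0: consonant
  'j' at position 1: consonant
  'k' at position 2: consonant
  'h' at position 3: consonant
  'a' at position 4: vowel (running total: 1)
  'p' at position 5: consonant
  'n' at position 6: consonant
Total vowels: 1

1


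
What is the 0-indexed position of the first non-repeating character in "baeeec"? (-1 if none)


Input: baeeec
Character frequencies:
  'a': 1
  'b': 1
  'c': 1
  'e': 3
Scanning left to right for freq == 1:
  Position 0 ('b'): unique! => answer = 0

0


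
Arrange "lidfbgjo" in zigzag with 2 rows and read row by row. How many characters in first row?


Zigzag "lidfbgjo" into 2 rows:
Placing characters:
  'l' => row 0
  'i' => row 1
  'd' => row 0
  'f' => row 1
  'b' => row 0
  'g' => row 1
  'j' => row 0
  'o' => row 1
Rows:
  Row 0: "ldbj"
  Row 1: "ifgo"
First row length: 4

4


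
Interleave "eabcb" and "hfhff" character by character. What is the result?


Interleaving "eabcb" and "hfhff":
  Position 0: 'e' from first, 'h' from second => "eh"
  Position 1: 'a' from first, 'f' from second => "af"
  Position 2: 'b' from first, 'h' from second => "bh"
  Position 3: 'c' from first, 'f' from second => "cf"
  Position 4: 'b' from first, 'f' from second => "bf"
Result: ehafbhcfbf

ehafbhcfbf


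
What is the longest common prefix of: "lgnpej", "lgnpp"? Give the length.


Words: lgnpej, lgnpp
  Position 0: all 'l' => match
  Position 1: all 'g' => match
  Position 2: all 'n' => match
  Position 3: all 'p' => match
  Position 4: ('e', 'p') => mismatch, stop
LCP = "lgnp" (length 4)

4


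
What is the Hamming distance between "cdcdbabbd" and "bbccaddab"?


Comparing "cdcdbabbd" and "bbccaddab" position by position:
  Position 0: 'c' vs 'b' => differ
  Position 1: 'd' vs 'b' => differ
  Position 2: 'c' vs 'c' => same
  Position 3: 'd' vs 'c' => differ
  Position 4: 'b' vs 'a' => differ
  Position 5: 'a' vs 'd' => differ
  Position 6: 'b' vs 'd' => differ
  Position 7: 'b' vs 'a' => differ
  Position 8: 'd' vs 'b' => differ
Total differences (Hamming distance): 8

8


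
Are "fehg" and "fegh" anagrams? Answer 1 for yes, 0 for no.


Strings: "fehg", "fegh"
Sorted first:  efgh
Sorted second: efgh
Sorted forms match => anagrams

1


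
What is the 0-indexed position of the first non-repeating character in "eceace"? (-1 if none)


Input: eceace
Character frequencies:
  'a': 1
  'c': 2
  'e': 3
Scanning left to right for freq == 1:
  Position 0 ('e'): freq=3, skip
  Position 1 ('c'): freq=2, skip
  Position 2 ('e'): freq=3, skip
  Position 3 ('a'): unique! => answer = 3

3


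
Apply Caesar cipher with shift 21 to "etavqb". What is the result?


Caesar cipher: shift "etavqb" by 21
  'e' (pos 4) + 21 = pos 25 = 'z'
  't' (pos 19) + 21 = pos 14 = 'o'
  'a' (pos 0) + 21 = pos 21 = 'v'
  'v' (pos 21) + 21 = pos 16 = 'q'
  'q' (pos 16) + 21 = pos 11 = 'l'
  'b' (pos 1) + 21 = pos 22 = 'w'
Result: zovqlw

zovqlw


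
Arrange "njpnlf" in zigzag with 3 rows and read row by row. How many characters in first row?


Zigzag "njpnlf" into 3 rows:
Placing characters:
  'n' => row 0
  'j' => row 1
  'p' => row 2
  'n' => row 1
  'l' => row 0
  'f' => row 1
Rows:
  Row 0: "nl"
  Row 1: "jnf"
  Row 2: "p"
First row length: 2

2


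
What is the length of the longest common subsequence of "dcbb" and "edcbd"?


LCS of "dcbb" and "edcbd"
DP table:
           e    d    c    b    d
      0    0    0    0    0    0
  d   0    0    1    1    1    1
  c   0    0    1    2    2    2
  b   0    0    1    2    3    3
  b   0    0    1    2    3    3
LCS length = dp[4][5] = 3

3


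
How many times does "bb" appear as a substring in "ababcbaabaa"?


Searching for "bb" in "ababcbaabaa"
Scanning each position:
  Position 0: "ab" => no
  Position 1: "ba" => no
  Position 2: "ab" => no
  Position 3: "bc" => no
  Position 4: "cb" => no
  Position 5: "ba" => no
  Position 6: "aa" => no
  Position 7: "ab" => no
  Position 8: "ba" => no
  Position 9: "aa" => no
Total occurrences: 0

0


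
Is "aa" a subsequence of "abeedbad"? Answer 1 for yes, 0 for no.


Check if "aa" is a subsequence of "abeedbad"
Greedy scan:
  Position 0 ('a'): matches sub[0] = 'a'
  Position 1 ('b'): no match needed
  Position 2 ('e'): no match needed
  Position 3 ('e'): no match needed
  Position 4 ('d'): no match needed
  Position 5 ('b'): no match needed
  Position 6 ('a'): matches sub[1] = 'a'
  Position 7 ('d'): no match needed
All 2 characters matched => is a subsequence

1


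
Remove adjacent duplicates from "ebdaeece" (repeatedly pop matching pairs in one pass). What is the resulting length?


Input: ebdaeece
Stack-based adjacent duplicate removal:
  Read 'e': push. Stack: e
  Read 'b': push. Stack: eb
  Read 'd': push. Stack: ebd
  Read 'a': push. Stack: ebda
  Read 'e': push. Stack: ebdae
  Read 'e': matches stack top 'e' => pop. Stack: ebda
  Read 'c': push. Stack: ebdac
  Read 'e': push. Stack: ebdace
Final stack: "ebdace" (length 6)

6


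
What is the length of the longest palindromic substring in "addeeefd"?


Input: "addeeefd"
Checking substrings for palindromes:
  [3:6] "eee" (len 3) => palindrome
  [1:3] "dd" (len 2) => palindrome
  [3:5] "ee" (len 2) => palindrome
  [4:6] "ee" (len 2) => palindrome
Longest palindromic substring: "eee" with length 3

3


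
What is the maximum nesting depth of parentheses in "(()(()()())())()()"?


Input: "(()(()()())())()()"
Tracking depth:
  Position 0 '(': depth becomes 1
  Position 1 '(': depth becomes 2
  Position 2 ')': depth becomes 1
  Position 3 '(': depth becomes 2
  Position 4 '(': depth becomes 3
  Position 5 ')': depth becomes 2
  Position 6 '(': depth becomes 3
  Position 7 ')': depth becomes 2
  Position 8 '(': depth becomes 3
  Position 9 ')': depth becomes 2
  Position 10 ')': depth becomes 1
  Position 11 '(': depth becomes 2
  Position 12 ')': depth becomes 1
  Position 13 ')': depth becomes 0
  Position 14 '(': depth becomes 1
  Position 15 ')': depth becomes 0
  Position 16 '(': depth becomes 1
  Position 17 ')': depth becomes 0
Maximum depth reached: 3

3


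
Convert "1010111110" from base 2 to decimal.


Input: "1010111110" in base 2
Positional expansion:
  Digit '1' (value 1) x 2^9 = 512
  Digit '0' (value 0) x 2^8 = 0
  Digit '1' (value 1) x 2^7 = 128
  Digit '0' (value 0) x 2^6 = 0
  Digit '1' (value 1) x 2^5 = 32
  Digit '1' (value 1) x 2^4 = 16
  Digit '1' (value 1) x 2^3 = 8
  Digit '1' (value 1) x 2^2 = 4
  Digit '1' (value 1) x 2^1 = 2
  Digit '0' (value 0) x 2^0 = 0
Sum = 702

702


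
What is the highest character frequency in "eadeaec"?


Input: eadeaec
Character counts:
  'a': 2
  'c': 1
  'd': 1
  'e': 3
Maximum frequency: 3

3


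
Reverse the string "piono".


Input: piono
Reading characters right to left:
  Position 4: 'o'
  Position 3: 'n'
  Position 2: 'o'
  Position 1: 'i'
  Position 0: 'p'
Reversed: onoip

onoip


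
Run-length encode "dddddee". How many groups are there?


Input: dddddee
Scanning for consecutive runs:
  Group 1: 'd' x 5 (positions 0-4)
  Group 2: 'e' x 2 (positions 5-6)
Total groups: 2

2


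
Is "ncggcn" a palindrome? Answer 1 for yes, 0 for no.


Input: ncggcn
Reversed: ncggcn
  Compare pos 0 ('n') with pos 5 ('n'): match
  Compare pos 1 ('c') with pos 4 ('c'): match
  Compare pos 2 ('g') with pos 3 ('g'): match
Result: palindrome

1


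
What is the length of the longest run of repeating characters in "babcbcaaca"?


Input: "babcbcaaca"
Scanning for longest run:
  Position 1 ('a'): new char, reset run to 1
  Position 2 ('b'): new char, reset run to 1
  Position 3 ('c'): new char, reset run to 1
  Position 4 ('b'): new char, reset run to 1
  Position 5 ('c'): new char, reset run to 1
  Position 6 ('a'): new char, reset run to 1
  Position 7 ('a'): continues run of 'a', length=2
  Position 8 ('c'): new char, reset run to 1
  Position 9 ('a'): new char, reset run to 1
Longest run: 'a' with length 2

2


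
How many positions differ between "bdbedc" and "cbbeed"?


Comparing "bdbedc" and "cbbeed" position by position:
  Position 0: 'b' vs 'c' => DIFFER
  Position 1: 'd' vs 'b' => DIFFER
  Position 2: 'b' vs 'b' => same
  Position 3: 'e' vs 'e' => same
  Position 4: 'd' vs 'e' => DIFFER
  Position 5: 'c' vs 'd' => DIFFER
Positions that differ: 4

4


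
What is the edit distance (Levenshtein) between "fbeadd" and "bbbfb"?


Computing edit distance: "fbeadd" -> "bbbfb"
DP table:
           b    b    b    f    b
      0    1    2    3    4    5
  f   1    1    2    3    3    4
  b   2    1    1    2    3    3
  e   3    2    2    2    3    4
  a   4    3    3    3    3    4
  d   5    4    4    4    4    4
  d   6    5    5    5    5    5
Edit distance = dp[6][5] = 5

5


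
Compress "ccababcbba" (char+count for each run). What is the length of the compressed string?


Input: ccababcbba
Runs:
  'c' x 2 => "c2"
  'a' x 1 => "a1"
  'b' x 1 => "b1"
  'a' x 1 => "a1"
  'b' x 1 => "b1"
  'c' x 1 => "c1"
  'b' x 2 => "b2"
  'a' x 1 => "a1"
Compressed: "c2a1b1a1b1c1b2a1"
Compressed length: 16

16


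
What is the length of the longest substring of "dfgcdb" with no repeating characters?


Input: "dfgcdb"
Sliding window (track last position of each char):
  Position 0 ('d'): window [0,0] length 1 -- new best
  Position 1 ('f'): window [0,1] length 2 -- new best
  Position 2 ('g'): window [0,2] length 3 -- new best
  Position 3 ('c'): window [0,3] length 4 -- new best
  Position 4 ('d'): repeat (last at 0), move window start to 1
  Position 4 ('d'): window [1,4] length 4
  Position 5 ('b'): window [1,5] length 5 -- new best
Longest substring with no repeats: "fgcdb" with length 5

5


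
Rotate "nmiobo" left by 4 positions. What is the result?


Input: "nmiobo", rotate left by 4
First 4 characters: "nmio"
Remaining characters: "bo"
Concatenate remaining + first: "bo" + "nmio" = "bonmio"

bonmio


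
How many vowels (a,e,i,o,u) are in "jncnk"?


Input: jncnk
Checking each character:
  'j' at position 0: consonant
  'n' at position 1: consonant
  'c' at position 2: consonant
  'n' at position 3: consonant
  'k' at position 4: consonant
Total vowels: 0

0


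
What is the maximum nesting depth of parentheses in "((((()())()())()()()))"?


Input: "((((()())()())()()()))"
Tracking depth:
  Position 0 '(': depth becomes 1
  Position 1 '(': depth becomes 2
  Position 2 '(': depth becomes 3
  Position 3 '(': depth becomes 4
  Position 4 '(': depth becomes 5
  Position 5 ')': depth becomes 4
  Position 6 '(': depth becomes 5
  Position 7 ')': depth becomes 4
  Position 8 ')': depth becomes 3
  Position 9 '(': depth becomes 4
  Position 10 ')': depth becomes 3
  Position 11 '(': depth becomes 4
  Position 12 ')': depth becomes 3
  Position 13 ')': depth becomes 2
  Position 14 '(': depth becomes 3
  Position 15 ')': depth becomes 2
  Position 16 '(': depth becomes 3
  Position 17 ')': depth becomes 2
  Position 18 '(': depth becomes 3
  Position 19 ')': depth becomes 2
  Position 20 ')': depth becomes 1
  Position 21 ')': depth becomes 0
Maximum depth reached: 5

5


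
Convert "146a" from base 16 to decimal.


Input: "146a" in base 16
Positional expansion:
  Digit '1' (value 1) x 16^3 = 4096
  Digit '4' (value 4) x 16^2 = 1024
  Digit '6' (value 6) x 16^1 = 96
  Digit 'a' (value 10) x 16^0 = 10
Sum = 5226

5226


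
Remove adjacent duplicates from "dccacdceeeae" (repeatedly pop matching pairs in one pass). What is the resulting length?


Input: dccacdceeeae
Stack-based adjacent duplicate removal:
  Read 'd': push. Stack: d
  Read 'c': push. Stack: dc
  Read 'c': matches stack top 'c' => pop. Stack: d
  Read 'a': push. Stack: da
  Read 'c': push. Stack: dac
  Read 'd': push. Stack: dacd
  Read 'c': push. Stack: dacdc
  Read 'e': push. Stack: dacdce
  Read 'e': matches stack top 'e' => pop. Stack: dacdc
  Read 'e': push. Stack: dacdce
  Read 'a': push. Stack: dacdcea
  Read 'e': push. Stack: dacdceae
Final stack: "dacdceae" (length 8)

8


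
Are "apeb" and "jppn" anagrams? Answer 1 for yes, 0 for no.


Strings: "apeb", "jppn"
Sorted first:  abep
Sorted second: jnpp
Differ at position 0: 'a' vs 'j' => not anagrams

0


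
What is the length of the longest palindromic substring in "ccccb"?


Input: "ccccb"
Checking substrings for palindromes:
  [0:4] "cccc" (len 4) => palindrome
  [0:3] "ccc" (len 3) => palindrome
  [1:4] "ccc" (len 3) => palindrome
  [0:2] "cc" (len 2) => palindrome
  [1:3] "cc" (len 2) => palindrome
  [2:4] "cc" (len 2) => palindrome
Longest palindromic substring: "cccc" with length 4

4


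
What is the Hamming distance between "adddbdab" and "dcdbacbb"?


Comparing "adddbdab" and "dcdbacbb" position by position:
  Position 0: 'a' vs 'd' => differ
  Position 1: 'd' vs 'c' => differ
  Position 2: 'd' vs 'd' => same
  Position 3: 'd' vs 'b' => differ
  Position 4: 'b' vs 'a' => differ
  Position 5: 'd' vs 'c' => differ
  Position 6: 'a' vs 'b' => differ
  Position 7: 'b' vs 'b' => same
Total differences (Hamming distance): 6

6


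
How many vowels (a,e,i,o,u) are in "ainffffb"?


Input: ainffffb
Checking each character:
  'a' at position 0: vowel (running total: 1)
  'i' at position 1: vowel (running total: 2)
  'n' at position 2: consonant
  'f' at position 3: consonant
  'f' at position 4: consonant
  'f' at position 5: consonant
  'f' at position 6: consonant
  'b' at position 7: consonant
Total vowels: 2

2


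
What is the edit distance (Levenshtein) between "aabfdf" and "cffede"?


Computing edit distance: "aabfdf" -> "cffede"
DP table:
           c    f    f    e    d    e
      0    1    2    3    4    5    6
  a   1    1    2    3    4    5    6
  a   2    2    2    3    4    5    6
  b   3    3    3    3    4    5    6
  f   4    4    3    3    4    5    6
  d   5    5    4    4    4    4    5
  f   6    6    5    4    5    5    5
Edit distance = dp[6][6] = 5

5


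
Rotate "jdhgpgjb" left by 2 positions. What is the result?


Input: "jdhgpgjb", rotate left by 2
First 2 characters: "jd"
Remaining characters: "hgpgjb"
Concatenate remaining + first: "hgpgjb" + "jd" = "hgpgjbjd"

hgpgjbjd


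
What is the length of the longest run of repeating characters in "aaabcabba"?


Input: "aaabcabba"
Scanning for longest run:
  Position 1 ('a'): continues run of 'a', length=2
  Position 2 ('a'): continues run of 'a', length=3
  Position 3 ('b'): new char, reset run to 1
  Position 4 ('c'): new char, reset run to 1
  Position 5 ('a'): new char, reset run to 1
  Position 6 ('b'): new char, reset run to 1
  Position 7 ('b'): continues run of 'b', length=2
  Position 8 ('a'): new char, reset run to 1
Longest run: 'a' with length 3

3


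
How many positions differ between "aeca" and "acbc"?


Comparing "aeca" and "acbc" position by position:
  Position 0: 'a' vs 'a' => same
  Position 1: 'e' vs 'c' => DIFFER
  Position 2: 'c' vs 'b' => DIFFER
  Position 3: 'a' vs 'c' => DIFFER
Positions that differ: 3

3


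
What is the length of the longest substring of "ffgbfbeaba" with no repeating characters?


Input: "ffgbfbeaba"
Sliding window (track last position of each char):
  Position 0 ('f'): window [0,0] length 1 -- new best
  Position 1 ('f'): repeat (last at 0), move window start to 1
  Position 1 ('f'): window [1,1] length 1
  Position 2 ('g'): window [1,2] length 2 -- new best
  Position 3 ('b'): window [1,3] length 3 -- new best
  Position 4 ('f'): repeat (last at 1), move window start to 2
  Position 4 ('f'): window [2,4] length 3
  Position 5 ('b'): repeat (last at 3), move window start to 4
  Position 5 ('b'): window [4,5] length 2
  Position 6 ('e'): window [4,6] length 3
  Position 7 ('a'): window [4,7] length 4 -- new best
  Position 8 ('b'): repeat (last at 5), move window start to 6
  Position 8 ('b'): window [6,8] length 3
  Position 9 ('a'): repeat (last at 7), move window start to 8
  Position 9 ('a'): window [8,9] length 2
Longest substring with no repeats: "fbea" with length 4

4


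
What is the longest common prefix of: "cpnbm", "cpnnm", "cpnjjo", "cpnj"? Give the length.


Words: cpnbm, cpnnm, cpnjjo, cpnj
  Position 0: all 'c' => match
  Position 1: all 'p' => match
  Position 2: all 'n' => match
  Position 3: ('b', 'n', 'j', 'j') => mismatch, stop
LCP = "cpn" (length 3)

3


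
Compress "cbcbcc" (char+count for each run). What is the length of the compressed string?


Input: cbcbcc
Runs:
  'c' x 1 => "c1"
  'b' x 1 => "b1"
  'c' x 1 => "c1"
  'b' x 1 => "b1"
  'c' x 2 => "c2"
Compressed: "c1b1c1b1c2"
Compressed length: 10

10


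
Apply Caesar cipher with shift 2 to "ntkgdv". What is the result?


Caesar cipher: shift "ntkgdv" by 2
  'n' (pos 13) + 2 = pos 15 = 'p'
  't' (pos 19) + 2 = pos 21 = 'v'
  'k' (pos 10) + 2 = pos 12 = 'm'
  'g' (pos 6) + 2 = pos 8 = 'i'
  'd' (pos 3) + 2 = pos 5 = 'f'
  'v' (pos 21) + 2 = pos 23 = 'x'
Result: pvmifx

pvmifx


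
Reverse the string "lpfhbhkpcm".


Input: lpfhbhkpcm
Reading characters right to left:
  Position 9: 'm'
  Position 8: 'c'
  Position 7: 'p'
  Position 6: 'k'
  Position 5: 'h'
  Position 4: 'b'
  Position 3: 'h'
  Position 2: 'f'
  Position 1: 'p'
  Position 0: 'l'
Reversed: mcpkhbhfpl

mcpkhbhfpl


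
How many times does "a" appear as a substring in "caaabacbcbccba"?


Searching for "a" in "caaabacbcbccba"
Scanning each position:
  Position 0: "c" => no
  Position 1: "a" => MATCH
  Position 2: "a" => MATCH
  Position 3: "a" => MATCH
  Position 4: "b" => no
  Position 5: "a" => MATCH
  Position 6: "c" => no
  Position 7: "b" => no
  Position 8: "c" => no
  Position 9: "b" => no
  Position 10: "c" => no
  Position 11: "c" => no
  Position 12: "b" => no
  Position 13: "a" => MATCH
Total occurrences: 5

5


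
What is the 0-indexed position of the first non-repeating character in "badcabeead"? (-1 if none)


Input: badcabeead
Character frequencies:
  'a': 3
  'b': 2
  'c': 1
  'd': 2
  'e': 2
Scanning left to right for freq == 1:
  Position 0 ('b'): freq=2, skip
  Position 1 ('a'): freq=3, skip
  Position 2 ('d'): freq=2, skip
  Position 3 ('c'): unique! => answer = 3

3


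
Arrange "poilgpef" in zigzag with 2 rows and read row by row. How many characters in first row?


Zigzag "poilgpef" into 2 rows:
Placing characters:
  'p' => row 0
  'o' => row 1
  'i' => row 0
  'l' => row 1
  'g' => row 0
  'p' => row 1
  'e' => row 0
  'f' => row 1
Rows:
  Row 0: "pige"
  Row 1: "olpf"
First row length: 4

4


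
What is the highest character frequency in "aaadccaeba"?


Input: aaadccaeba
Character counts:
  'a': 5
  'b': 1
  'c': 2
  'd': 1
  'e': 1
Maximum frequency: 5

5


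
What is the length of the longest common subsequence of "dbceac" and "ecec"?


LCS of "dbceac" and "ecec"
DP table:
           e    c    e    c
      0    0    0    0    0
  d   0    0    0    0    0
  b   0    0    0    0    0
  c   0    0    1    1    1
  e   0    1    1    2    2
  a   0    1    1    2    2
  c   0    1    2    2    3
LCS length = dp[6][4] = 3

3


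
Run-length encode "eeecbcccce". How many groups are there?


Input: eeecbcccce
Scanning for consecutive runs:
  Group 1: 'e' x 3 (positions 0-2)
  Group 2: 'c' x 1 (positions 3-3)
  Group 3: 'b' x 1 (positions 4-4)
  Group 4: 'c' x 4 (positions 5-8)
  Group 5: 'e' x 1 (positions 9-9)
Total groups: 5

5


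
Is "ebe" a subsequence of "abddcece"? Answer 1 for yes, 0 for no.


Check if "ebe" is a subsequence of "abddcece"
Greedy scan:
  Position 0 ('a'): no match needed
  Position 1 ('b'): no match needed
  Position 2 ('d'): no match needed
  Position 3 ('d'): no match needed
  Position 4 ('c'): no match needed
  Position 5 ('e'): matches sub[0] = 'e'
  Position 6 ('c'): no match needed
  Position 7 ('e'): no match needed
Only matched 1/3 characters => not a subsequence

0


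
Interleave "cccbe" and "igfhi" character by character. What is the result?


Interleaving "cccbe" and "igfhi":
  Position 0: 'c' from first, 'i' from second => "ci"
  Position 1: 'c' from first, 'g' from second => "cg"
  Position 2: 'c' from first, 'f' from second => "cf"
  Position 3: 'b' from first, 'h' from second => "bh"
  Position 4: 'e' from first, 'i' from second => "ei"
Result: cicgcfbhei

cicgcfbhei


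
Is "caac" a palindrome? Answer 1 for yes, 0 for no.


Input: caac
Reversed: caac
  Compare pos 0 ('c') with pos 3 ('c'): match
  Compare pos 1 ('a') with pos 2 ('a'): match
Result: palindrome

1


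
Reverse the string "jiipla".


Input: jiipla
Reading characters right to left:
  Position 5: 'a'
  Position 4: 'l'
  Position 3: 'p'
  Position 2: 'i'
  Position 1: 'i'
  Position 0: 'j'
Reversed: alpiij

alpiij


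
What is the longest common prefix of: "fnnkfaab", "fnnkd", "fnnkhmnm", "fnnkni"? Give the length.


Words: fnnkfaab, fnnkd, fnnkhmnm, fnnkni
  Position 0: all 'f' => match
  Position 1: all 'n' => match
  Position 2: all 'n' => match
  Position 3: all 'k' => match
  Position 4: ('f', 'd', 'h', 'n') => mismatch, stop
LCP = "fnnk" (length 4)

4
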